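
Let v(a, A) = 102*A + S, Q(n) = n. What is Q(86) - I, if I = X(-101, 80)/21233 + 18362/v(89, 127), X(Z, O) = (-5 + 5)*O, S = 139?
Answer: 1107636/13093 ≈ 84.598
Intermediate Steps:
X(Z, O) = 0 (X(Z, O) = 0*O = 0)
v(a, A) = 139 + 102*A (v(a, A) = 102*A + 139 = 139 + 102*A)
I = 18362/13093 (I = 0/21233 + 18362/(139 + 102*127) = 0*(1/21233) + 18362/(139 + 12954) = 0 + 18362/13093 = 18362/13093 ≈ 1.4024)
Q(86) - I = 86 - 1*18362/13093 = 86 - 18362/13093 = 1107636/13093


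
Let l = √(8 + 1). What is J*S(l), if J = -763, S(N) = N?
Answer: -2289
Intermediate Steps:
l = 3 (l = √9 = 3)
J*S(l) = -763*3 = -2289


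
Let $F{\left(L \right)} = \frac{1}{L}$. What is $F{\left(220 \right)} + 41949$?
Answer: $\frac{9228781}{220} \approx 41949.0$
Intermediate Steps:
$F{\left(220 \right)} + 41949 = \frac{1}{220} + 41949 = \frac{9228781}{220}$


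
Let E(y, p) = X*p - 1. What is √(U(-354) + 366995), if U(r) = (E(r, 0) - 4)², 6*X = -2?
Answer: 6*√10195 ≈ 605.82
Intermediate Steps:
X = -⅓ (X = (⅙)*(-2) = -⅓ ≈ -0.33333)
E(y, p) = -1 - p/3 (E(y, p) = -p/3 - 1 = -1 - p/3)
U(r) = 25 (U(r) = ((-1 - ⅓*0) - 4)² = ((-1 + 0) - 4)² = (-1 - 4)² = (-5)² = 25)
√(U(-354) + 366995) = √(25 + 366995) = √367020 = 6*√10195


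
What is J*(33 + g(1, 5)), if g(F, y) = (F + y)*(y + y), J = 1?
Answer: 93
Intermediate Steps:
g(F, y) = 2*y*(F + y) (g(F, y) = (F + y)*(2*y) = 2*y*(F + y))
J*(33 + g(1, 5)) = 1*(33 + 2*5*(1 + 5)) = 1*(33 + 2*5*6) = 1*(33 + 60) = 1*93 = 93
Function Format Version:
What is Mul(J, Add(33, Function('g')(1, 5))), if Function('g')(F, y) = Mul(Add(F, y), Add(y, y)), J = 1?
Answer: 93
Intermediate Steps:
Function('g')(F, y) = Mul(2, y, Add(F, y)) (Function('g')(F, y) = Mul(Add(F, y), Mul(2, y)) = Mul(2, y, Add(F, y)))
Mul(J, Add(33, Function('g')(1, 5))) = Mul(1, Add(33, Mul(2, 5, Add(1, 5)))) = Mul(1, Add(33, Mul(2, 5, 6))) = Mul(1, Add(33, 60)) = Mul(1, 93) = 93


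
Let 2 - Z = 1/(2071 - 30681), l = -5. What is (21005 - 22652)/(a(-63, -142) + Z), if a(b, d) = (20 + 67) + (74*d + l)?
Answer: 15706890/99410213 ≈ 0.15800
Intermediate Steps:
a(b, d) = 82 + 74*d (a(b, d) = (20 + 67) + (74*d - 5) = 87 + (-5 + 74*d) = 82 + 74*d)
Z = 57221/28610 (Z = 2 - 1/(2071 - 30681) = 2 - 1/(-28610) = 2 - 1*(-1/28610) = 2 + 1/28610 = 57221/28610 ≈ 2.0000)
(21005 - 22652)/(a(-63, -142) + Z) = (21005 - 22652)/((82 + 74*(-142)) + 57221/28610) = -1647/((82 - 10508) + 57221/28610) = -1647/(-10426 + 57221/28610) = -1647/(-298230639/28610) = -1647*(-28610/298230639) = 15706890/99410213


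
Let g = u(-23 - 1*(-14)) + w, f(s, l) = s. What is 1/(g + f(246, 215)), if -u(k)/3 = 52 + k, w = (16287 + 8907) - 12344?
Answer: 1/12967 ≈ 7.7119e-5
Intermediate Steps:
w = 12850 (w = 25194 - 12344 = 12850)
u(k) = -156 - 3*k (u(k) = -3*(52 + k) = -156 - 3*k)
g = 12721 (g = (-156 - 3*(-23 - 1*(-14))) + 12850 = (-156 - 3*(-23 + 14)) + 12850 = (-156 - 3*(-9)) + 12850 = (-156 + 27) + 12850 = -129 + 12850 = 12721)
1/(g + f(246, 215)) = 1/(12721 + 246) = 1/12967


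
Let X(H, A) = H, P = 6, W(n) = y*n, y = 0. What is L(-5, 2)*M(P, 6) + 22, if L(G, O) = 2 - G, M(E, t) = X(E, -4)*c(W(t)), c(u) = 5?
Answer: 232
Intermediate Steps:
W(n) = 0 (W(n) = 0*n = 0)
M(E, t) = 5*E (M(E, t) = E*5 = 5*E)
L(-5, 2)*M(P, 6) + 22 = (2 - 1*(-5))*(5*6) + 22 = (2 + 5)*30 + 22 = 7*30 + 22 = 210 + 22 = 232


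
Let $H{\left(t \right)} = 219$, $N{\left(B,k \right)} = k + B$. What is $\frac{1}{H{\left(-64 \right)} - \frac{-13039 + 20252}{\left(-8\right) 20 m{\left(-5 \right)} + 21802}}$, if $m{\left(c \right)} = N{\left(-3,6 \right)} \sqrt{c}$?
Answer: $\frac{4167667514}{911343688105} + \frac{692448 i \sqrt{5}}{4556718440525} \approx 0.0045731 + 3.398 \cdot 10^{-7} i$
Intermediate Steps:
$N{\left(B,k \right)} = B + k$
$m{\left(c \right)} = 3 \sqrt{c}$ ($m{\left(c \right)} = \left(-3 + 6\right) \sqrt{c} = 3 \sqrt{c}$)
$\frac{1}{H{\left(-64 \right)} - \frac{-13039 + 20252}{\left(-8\right) 20 m{\left(-5 \right)} + 21802}} = \frac{1}{219 - \frac{-13039 + 20252}{\left(-8\right) 20 \cdot 3 \sqrt{-5} + 21802}} = \frac{1}{219 - \frac{7213}{- 160 \cdot 3 i \sqrt{5} + 21802}} = \frac{1}{219 - \frac{7213}{- 480 i \sqrt{5} + 21802}} = \frac{1}{219 - \frac{7213}{21802 - 480 i \sqrt{5}}}$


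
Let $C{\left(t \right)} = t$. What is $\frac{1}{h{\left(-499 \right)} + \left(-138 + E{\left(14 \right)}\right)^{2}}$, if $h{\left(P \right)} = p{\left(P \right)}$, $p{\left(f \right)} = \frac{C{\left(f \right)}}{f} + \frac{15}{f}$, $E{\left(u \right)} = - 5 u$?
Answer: $\frac{499}{21589220} \approx 2.3113 \cdot 10^{-5}$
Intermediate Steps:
$p{\left(f \right)} = 1 + \frac{15}{f}$ ($p{\left(f \right)} = \frac{f}{f} + \frac{15}{f} = 1 + \frac{15}{f}$)
$h{\left(P \right)} = \frac{15 + P}{P}$
$\frac{1}{h{\left(-499 \right)} + \left(-138 + E{\left(14 \right)}\right)^{2}} = \frac{1}{\frac{15 - 499}{-499} + \left(-138 - 70\right)^{2}} = \frac{1}{\left(- \frac{1}{499}\right) \left(-484\right) + \left(-138 - 70\right)^{2}} = \frac{1}{\frac{484}{499} + \left(-208\right)^{2}} = \frac{1}{\frac{484}{499} + 43264} = \frac{1}{\frac{21589220}{499}} = \frac{499}{21589220}$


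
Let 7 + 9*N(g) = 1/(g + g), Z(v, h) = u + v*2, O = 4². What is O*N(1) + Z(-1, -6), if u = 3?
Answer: -95/9 ≈ -10.556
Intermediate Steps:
O = 16
Z(v, h) = 3 + 2*v (Z(v, h) = 3 + v*2 = 3 + 2*v)
N(g) = -7/9 + 1/(18*g) (N(g) = -7/9 + 1/(9*(g + g)) = -7/9 + 1/(9*((2*g))) = -7/9 + (1/(2*g))/9 = -7/9 + 1/(18*g))
O*N(1) + Z(-1, -6) = 16*((1/18)*(1 - 14*1)/1) + (3 + 2*(-1)) = 16*((1/18)*1*(1 - 14)) + (3 - 2) = 16*((1/18)*1*(-13)) + 1 = 16*(-13/18) + 1 = -104/9 + 1 = -95/9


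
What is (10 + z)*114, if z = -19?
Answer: -1026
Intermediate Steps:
(10 + z)*114 = (10 - 19)*114 = -9*114 = -1026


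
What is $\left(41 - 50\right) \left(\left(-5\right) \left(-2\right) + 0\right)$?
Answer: $-90$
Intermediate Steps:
$\left(41 - 50\right) \left(\left(-5\right) \left(-2\right) + 0\right) = - 9 \left(10 + 0\right) = \left(-9\right) 10 = -90$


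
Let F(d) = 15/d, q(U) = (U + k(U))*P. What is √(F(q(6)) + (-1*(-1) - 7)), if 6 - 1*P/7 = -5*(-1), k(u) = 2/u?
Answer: I*√100149/133 ≈ 2.3794*I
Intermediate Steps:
P = 7 (P = 42 - (-35)*(-1) = 42 - 7*5 = 42 - 35 = 7)
q(U) = 7*U + 14/U (q(U) = (U + 2/U)*7 = 7*U + 14/U)
√(F(q(6)) + (-1*(-1) - 7)) = √(15/(7*6 + 14/6) + (-1*(-1) - 7)) = √(15/(42 + 14*(⅙)) + (1 - 7)) = √(15/(42 + 7/3) - 6) = √(15/(133/3) - 6) = √(15*(3/133) - 6) = √(45/133 - 6) = √(-753/133) = I*√100149/133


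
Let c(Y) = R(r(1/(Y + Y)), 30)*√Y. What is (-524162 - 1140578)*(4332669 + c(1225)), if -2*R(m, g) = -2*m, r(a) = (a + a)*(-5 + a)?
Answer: -8835639762742782/1225 ≈ -7.2128e+12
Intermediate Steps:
r(a) = 2*a*(-5 + a) (r(a) = (2*a)*(-5 + a) = 2*a*(-5 + a))
R(m, g) = m (R(m, g) = -(-1)*m = m)
c(Y) = (-5 + 1/(2*Y))/√Y (c(Y) = (2*(-5 + 1/(Y + Y))/(Y + Y))*√Y = (2*(-5 + 1/(2*Y))/((2*Y)))*√Y = (2*(1/(2*Y))*(-5 + 1/(2*Y)))*√Y = ((-5 + 1/(2*Y))/Y)*√Y = (-5 + 1/(2*Y))/√Y)
(-524162 - 1140578)*(4332669 + c(1225)) = (-524162 - 1140578)*(4332669 + (1 - 10*1225)/(2*1225^(3/2))) = -1664740*(4332669 + (½)*(1/42875)*(1 - 12250)) = -1664740*(4332669 + (½)*(1/42875)*(-12249)) = -1664740*(4332669 - 12249/85750) = -1664740*371526354501/85750 = -8835639762742782/1225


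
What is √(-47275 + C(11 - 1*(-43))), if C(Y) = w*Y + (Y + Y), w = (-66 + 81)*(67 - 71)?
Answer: I*√50407 ≈ 224.52*I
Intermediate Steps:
w = -60 (w = 15*(-4) = -60)
C(Y) = -58*Y (C(Y) = -60*Y + (Y + Y) = -60*Y + 2*Y = -58*Y)
√(-47275 + C(11 - 1*(-43))) = √(-47275 - 58*(11 - 1*(-43))) = √(-47275 - 58*(11 + 43)) = √(-47275 - 58*54) = √(-47275 - 3132) = √(-50407) = I*√50407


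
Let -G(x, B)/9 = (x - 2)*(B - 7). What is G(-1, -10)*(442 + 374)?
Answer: -374544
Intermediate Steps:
G(x, B) = -9*(-7 + B)*(-2 + x) (G(x, B) = -9*(x - 2)*(B - 7) = -9*(-2 + x)*(-7 + B) = -9*(-7 + B)*(-2 + x))
G(-1, -10)*(442 + 374) = (-126 + 18*(-10) + 63*(-1) - 9*(-10)*(-1))*(442 + 374) = (-126 - 180 - 63 - 90)*816 = -459*816 = -374544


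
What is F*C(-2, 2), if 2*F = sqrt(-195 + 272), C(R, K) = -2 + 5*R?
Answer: -6*sqrt(77) ≈ -52.650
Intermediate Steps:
F = sqrt(77)/2 (F = sqrt(-195 + 272)/2 = sqrt(77)/2 ≈ 4.3875)
F*C(-2, 2) = (sqrt(77)/2)*(-2 + 5*(-2)) = (sqrt(77)/2)*(-2 - 10) = (sqrt(77)/2)*(-12) = -6*sqrt(77)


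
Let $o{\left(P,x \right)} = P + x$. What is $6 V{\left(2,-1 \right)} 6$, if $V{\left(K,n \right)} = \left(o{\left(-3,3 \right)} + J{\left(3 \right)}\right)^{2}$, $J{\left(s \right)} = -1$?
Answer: $36$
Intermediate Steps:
$V{\left(K,n \right)} = 1$ ($V{\left(K,n \right)} = \left(\left(-3 + 3\right) - 1\right)^{2} = \left(0 - 1\right)^{2} = \left(-1\right)^{2} = 1$)
$6 V{\left(2,-1 \right)} 6 = 6 \cdot 1 \cdot 6 = 6 \cdot 6 = 36$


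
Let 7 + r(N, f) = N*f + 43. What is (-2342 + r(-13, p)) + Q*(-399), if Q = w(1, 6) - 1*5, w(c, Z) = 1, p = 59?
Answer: -1477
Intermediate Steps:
r(N, f) = 36 + N*f (r(N, f) = -7 + (N*f + 43) = -7 + (43 + N*f) = 36 + N*f)
Q = -4 (Q = 1 - 1*5 = 1 - 5 = -4)
(-2342 + r(-13, p)) + Q*(-399) = (-2342 + (36 - 13*59)) - 4*(-399) = (-2342 + (36 - 767)) + 1596 = (-2342 - 731) + 1596 = -3073 + 1596 = -1477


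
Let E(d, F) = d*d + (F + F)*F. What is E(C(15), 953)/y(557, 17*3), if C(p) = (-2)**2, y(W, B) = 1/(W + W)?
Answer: 2023507476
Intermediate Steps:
y(W, B) = 1/(2*W)
C(p) = 4
E(d, F) = d**2 + 2*F**2 (E(d, F) = d**2 + (2*F)*F = d**2 + 2*F**2)
E(C(15), 953)/y(557, 17*3) = (4**2 + 2*953**2)/(((1/2)/557)) = (16 + 2*908209)/(((1/2)*(1/557))) = (16 + 1816418)/(1/1114) = 1816434*1114 = 2023507476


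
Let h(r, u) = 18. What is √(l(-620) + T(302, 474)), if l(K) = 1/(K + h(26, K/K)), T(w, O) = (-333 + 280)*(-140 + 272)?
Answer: I*√2535378986/602 ≈ 83.642*I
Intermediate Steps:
T(w, O) = -6996 (T(w, O) = -53*132 = -6996)
l(K) = 1/(18 + K) (l(K) = 1/(K + 18) = 1/(18 + K))
√(l(-620) + T(302, 474)) = √(1/(18 - 620) - 6996) = √(1/(-602) - 6996) = √(-1/602 - 6996) = √(-4211593/602) = I*√2535378986/602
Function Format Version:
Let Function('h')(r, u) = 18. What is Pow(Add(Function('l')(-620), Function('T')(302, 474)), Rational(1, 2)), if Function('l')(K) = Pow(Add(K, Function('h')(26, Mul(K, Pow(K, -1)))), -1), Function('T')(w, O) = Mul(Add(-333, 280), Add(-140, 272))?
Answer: Mul(Rational(1, 602), I, Pow(2535378986, Rational(1, 2))) ≈ Mul(83.642, I)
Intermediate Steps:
Function('T')(w, O) = -6996 (Function('T')(w, O) = Mul(-53, 132) = -6996)
Function('l')(K) = Pow(Add(18, K), -1) (Function('l')(K) = Pow(Add(K, 18), -1) = Pow(Add(18, K), -1))
Pow(Add(Function('l')(-620), Function('T')(302, 474)), Rational(1, 2)) = Pow(Add(Pow(Add(18, -620), -1), -6996), Rational(1, 2)) = Pow(Add(Pow(-602, -1), -6996), Rational(1, 2)) = Pow(Add(Rational(-1, 602), -6996), Rational(1, 2)) = Pow(Rational(-4211593, 602), Rational(1, 2)) = Mul(Rational(1, 602), I, Pow(2535378986, Rational(1, 2)))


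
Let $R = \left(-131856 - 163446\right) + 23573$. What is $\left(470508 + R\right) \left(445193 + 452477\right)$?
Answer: $178437944930$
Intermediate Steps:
$R = -271729$ ($R = -295302 + 23573 = -271729$)
$\left(470508 + R\right) \left(445193 + 452477\right) = \left(470508 - 271729\right) \left(445193 + 452477\right) = 198779 \cdot 897670 = 178437944930$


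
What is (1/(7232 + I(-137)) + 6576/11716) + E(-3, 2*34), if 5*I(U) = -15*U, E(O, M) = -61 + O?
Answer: -1420158187/22386347 ≈ -63.439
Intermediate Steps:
I(U) = -3*U (I(U) = (-15*U)/5 = -3*U)
(1/(7232 + I(-137)) + 6576/11716) + E(-3, 2*34) = (1/(7232 - 3*(-137)) + 6576/11716) + (-61 - 3) = (1/(7232 + 411) + 6576*(1/11716)) - 64 = (1/7643 + 1644/2929) - 64 = 12568021/22386347 - 64 = -1420158187/22386347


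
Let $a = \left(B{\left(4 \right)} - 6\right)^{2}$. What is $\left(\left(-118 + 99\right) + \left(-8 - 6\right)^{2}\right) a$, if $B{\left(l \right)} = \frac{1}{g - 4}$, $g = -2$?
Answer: $\frac{80771}{12} \approx 6730.9$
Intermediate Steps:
$B{\left(l \right)} = - \frac{1}{6}$ ($B{\left(l \right)} = \frac{1}{-2 - 4} = \frac{1}{-6} = - \frac{1}{6}$)
$a = \frac{1369}{36}$ ($a = \left(- \frac{1}{6} - 6\right)^{2} = \left(- \frac{37}{6}\right)^{2} = \frac{1369}{36} \approx 38.028$)
$\left(\left(-118 + 99\right) + \left(-8 - 6\right)^{2}\right) a = \left(\left(-118 + 99\right) + \left(-8 - 6\right)^{2}\right) \frac{1369}{36} = \left(-19 + \left(-14\right)^{2}\right) \frac{1369}{36} = \left(-19 + 196\right) \frac{1369}{36} = 177 \cdot \frac{1369}{36} = \frac{80771}{12}$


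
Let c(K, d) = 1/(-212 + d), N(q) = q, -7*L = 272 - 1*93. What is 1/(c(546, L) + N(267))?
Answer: 1663/444014 ≈ 0.0037454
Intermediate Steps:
L = -179/7 (L = -(272 - 1*93)/7 = -(272 - 93)/7 = -1/7*179 = -179/7 ≈ -25.571)
1/(c(546, L) + N(267)) = 1/(1/(-212 - 179/7) + 267) = 1/(1/(-1663/7) + 267) = 1/(-7/1663 + 267) = 1/(444014/1663) = 1663/444014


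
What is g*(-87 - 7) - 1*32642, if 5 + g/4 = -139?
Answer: 21502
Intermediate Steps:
g = -576 (g = -20 + 4*(-139) = -20 - 556 = -576)
g*(-87 - 7) - 1*32642 = -576*(-87 - 7) - 1*32642 = -576*(-94) - 32642 = 54144 - 32642 = 21502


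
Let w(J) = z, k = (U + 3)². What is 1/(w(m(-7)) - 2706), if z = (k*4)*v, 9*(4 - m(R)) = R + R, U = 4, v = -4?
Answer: -1/3490 ≈ -0.00028653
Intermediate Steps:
k = 49 (k = (4 + 3)² = 7² = 49)
m(R) = 4 - 2*R/9 (m(R) = 4 - (R + R)/9 = 4 - 2*R/9)
z = -784 (z = (49*4)*(-4) = 196*(-4) = -784)
w(J) = -784
1/(w(m(-7)) - 2706) = 1/(-784 - 2706) = 1/(-3490) = -1/3490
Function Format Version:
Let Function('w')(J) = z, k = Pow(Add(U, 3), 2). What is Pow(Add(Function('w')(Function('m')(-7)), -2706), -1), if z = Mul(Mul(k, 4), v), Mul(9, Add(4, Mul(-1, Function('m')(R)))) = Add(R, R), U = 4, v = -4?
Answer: Rational(-1, 3490) ≈ -0.00028653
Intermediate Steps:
k = 49 (k = Pow(Add(4, 3), 2) = Pow(7, 2) = 49)
Function('m')(R) = Add(4, Mul(Rational(-2, 9), R)) (Function('m')(R) = Add(4, Mul(Rational(-1, 9), Add(R, R))) = Add(4, Mul(Rational(-1, 9), Mul(2, R))) = Add(4, Mul(Rational(-2, 9), R)))
z = -784 (z = Mul(Mul(49, 4), -4) = Mul(196, -4) = -784)
Function('w')(J) = -784
Pow(Add(Function('w')(Function('m')(-7)), -2706), -1) = Pow(Add(-784, -2706), -1) = Pow(-3490, -1) = Rational(-1, 3490)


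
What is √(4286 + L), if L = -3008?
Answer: 3*√142 ≈ 35.749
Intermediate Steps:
√(4286 + L) = √(4286 - 3008) = √1278 = 3*√142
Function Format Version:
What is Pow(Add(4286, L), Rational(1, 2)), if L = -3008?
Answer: Mul(3, Pow(142, Rational(1, 2))) ≈ 35.749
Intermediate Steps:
Pow(Add(4286, L), Rational(1, 2)) = Pow(Add(4286, -3008), Rational(1, 2)) = Pow(1278, Rational(1, 2)) = Mul(3, Pow(142, Rational(1, 2)))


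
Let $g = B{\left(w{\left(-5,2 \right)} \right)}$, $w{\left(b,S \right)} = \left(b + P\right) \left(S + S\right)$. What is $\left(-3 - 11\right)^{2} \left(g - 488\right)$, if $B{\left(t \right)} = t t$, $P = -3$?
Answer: $105056$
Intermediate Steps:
$w{\left(b,S \right)} = 2 S \left(-3 + b\right)$ ($w{\left(b,S \right)} = \left(b - 3\right) \left(S + S\right) = \left(-3 + b\right) 2 S = 2 S \left(-3 + b\right)$)
$B{\left(t \right)} = t^{2}$
$g = 1024$ ($g = \left(2 \cdot 2 \left(-3 - 5\right)\right)^{2} = \left(2 \cdot 2 \left(-8\right)\right)^{2} = \left(-32\right)^{2} = 1024$)
$\left(-3 - 11\right)^{2} \left(g - 488\right) = \left(-3 - 11\right)^{2} \left(1024 - 488\right) = \left(-14\right)^{2} \cdot 536 = 196 \cdot 536 = 105056$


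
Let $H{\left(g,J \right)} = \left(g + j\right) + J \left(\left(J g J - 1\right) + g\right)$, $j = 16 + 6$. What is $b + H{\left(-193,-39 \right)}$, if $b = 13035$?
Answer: $11468997$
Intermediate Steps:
$j = 22$
$H{\left(g,J \right)} = 22 + g + J \left(-1 + g + g J^{2}\right)$ ($H{\left(g,J \right)} = \left(g + 22\right) + J \left(\left(J g J - 1\right) + g\right) = \left(22 + g\right) + J \left(\left(g J^{2} - 1\right) + g\right) = \left(22 + g\right) + J \left(\left(-1 + g J^{2}\right) + g\right) = \left(22 + g\right) + J \left(-1 + g + g J^{2}\right) = 22 + g + J \left(-1 + g + g J^{2}\right)$)
$b + H{\left(-193,-39 \right)} = 13035 - \left(-7395 - 11448567\right) = 13035 + \left(22 - 193 + 39 + 7527 - -11448567\right) = 13035 + \left(22 - 193 + 39 + 7527 + 11448567\right) = 13035 + 11455962 = 11468997$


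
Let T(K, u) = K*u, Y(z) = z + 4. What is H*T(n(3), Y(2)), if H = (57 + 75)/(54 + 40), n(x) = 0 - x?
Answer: -1188/47 ≈ -25.277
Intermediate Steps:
n(x) = -x
Y(z) = 4 + z
H = 66/47 (H = 132/94 = 132*(1/94) = 66/47 ≈ 1.4043)
H*T(n(3), Y(2)) = 66*((-1*3)*(4 + 2))/47 = 66*(-3*6)/47 = (66/47)*(-18) = -1188/47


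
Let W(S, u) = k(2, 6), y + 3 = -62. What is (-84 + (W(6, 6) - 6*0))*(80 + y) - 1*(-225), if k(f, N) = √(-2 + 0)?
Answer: -1035 + 15*I*√2 ≈ -1035.0 + 21.213*I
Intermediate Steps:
k(f, N) = I*√2 (k(f, N) = √(-2) = I*√2)
y = -65 (y = -3 - 62 = -65)
W(S, u) = I*√2
(-84 + (W(6, 6) - 6*0))*(80 + y) - 1*(-225) = (-84 + (I*√2 - 6*0))*(80 - 65) - 1*(-225) = (-84 + (I*√2 + 0))*15 + 225 = (-84 + I*√2)*15 + 225 = (-1260 + 15*I*√2) + 225 = -1035 + 15*I*√2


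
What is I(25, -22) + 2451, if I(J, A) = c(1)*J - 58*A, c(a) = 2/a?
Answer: 3777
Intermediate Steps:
I(J, A) = -58*A + 2*J (I(J, A) = (2/1)*J - 58*A = (2*1)*J - 58*A = 2*J - 58*A = -58*A + 2*J)
I(25, -22) + 2451 = (-58*(-22) + 2*25) + 2451 = (1276 + 50) + 2451 = 1326 + 2451 = 3777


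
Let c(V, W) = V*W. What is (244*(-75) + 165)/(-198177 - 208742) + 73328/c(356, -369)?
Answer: -6864067573/13363626879 ≈ -0.51364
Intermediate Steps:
(244*(-75) + 165)/(-198177 - 208742) + 73328/c(356, -369) = (244*(-75) + 165)/(-198177 - 208742) + 73328/((356*(-369))) = (-18300 + 165)/(-406919) + 73328/(-131364) = -18135*(-1/406919) + 73328*(-1/131364) = 18135/406919 - 18332/32841 = -6864067573/13363626879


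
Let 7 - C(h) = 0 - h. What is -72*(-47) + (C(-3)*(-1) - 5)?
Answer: 3375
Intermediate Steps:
C(h) = 7 + h (C(h) = 7 - (0 - h) = 7 - (-1)*h = 7 + h)
-72*(-47) + (C(-3)*(-1) - 5) = -72*(-47) + ((7 - 3)*(-1) - 5) = 3384 + (4*(-1) - 5) = 3384 + (-4 - 5) = 3384 - 9 = 3375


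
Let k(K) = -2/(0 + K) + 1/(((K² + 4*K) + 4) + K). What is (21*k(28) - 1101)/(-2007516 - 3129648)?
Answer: 341033/1589096064 ≈ 0.00021461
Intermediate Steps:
k(K) = 1/(4 + K² + 5*K) - 2/K (k(K) = -2/K + 1/((4 + K² + 4*K) + K) = -2/K + 1/(4 + K² + 5*K) = 1/(4 + K² + 5*K) - 2/K)
(21*k(28) - 1101)/(-2007516 - 3129648) = (21*((-8 - 9*28 - 2*28²)/(28*(4 + 28² + 5*28))) - 1101)/(-2007516 - 3129648) = (21*((-8 - 252 - 2*784)/(28*(4 + 784 + 140))) - 1101)/(-5137164) = (21*((1/28)*(-8 - 252 - 1568)/928) - 1101)*(-1/5137164) = (21*((1/28)*(1/928)*(-1828)) - 1101)*(-1/5137164) = (21*(-457/6496) - 1101)*(-1/5137164) = (-1371/928 - 1101)*(-1/5137164) = -1023099/928*(-1/5137164) = 341033/1589096064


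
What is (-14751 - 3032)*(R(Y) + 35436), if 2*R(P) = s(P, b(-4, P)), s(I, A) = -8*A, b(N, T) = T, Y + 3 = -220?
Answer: -646020824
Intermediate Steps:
Y = -223 (Y = -3 - 220 = -223)
R(P) = -4*P (R(P) = (-8*P)/2 = -4*P)
(-14751 - 3032)*(R(Y) + 35436) = (-14751 - 3032)*(-4*(-223) + 35436) = -17783*(892 + 35436) = -17783*36328 = -646020824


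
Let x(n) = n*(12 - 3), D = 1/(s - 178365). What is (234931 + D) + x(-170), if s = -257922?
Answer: 101829822086/436287 ≈ 2.3340e+5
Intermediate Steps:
D = -1/436287 (D = 1/(-257922 - 178365) = 1/(-436287) = -1/436287 ≈ -2.2921e-6)
x(n) = 9*n (x(n) = n*9 = 9*n)
(234931 + D) + x(-170) = (234931 - 1/436287) + 9*(-170) = 102497341196/436287 - 1530 = 101829822086/436287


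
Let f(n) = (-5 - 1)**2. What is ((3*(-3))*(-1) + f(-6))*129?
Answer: 5805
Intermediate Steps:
f(n) = 36 (f(n) = (-6)**2 = 36)
((3*(-3))*(-1) + f(-6))*129 = ((3*(-3))*(-1) + 36)*129 = (-9*(-1) + 36)*129 = (9 + 36)*129 = 45*129 = 5805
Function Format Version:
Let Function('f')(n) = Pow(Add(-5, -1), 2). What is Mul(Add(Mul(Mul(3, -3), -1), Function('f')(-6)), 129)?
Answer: 5805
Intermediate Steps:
Function('f')(n) = 36 (Function('f')(n) = Pow(-6, 2) = 36)
Mul(Add(Mul(Mul(3, -3), -1), Function('f')(-6)), 129) = Mul(Add(Mul(Mul(3, -3), -1), 36), 129) = Mul(Add(Mul(-9, -1), 36), 129) = Mul(Add(9, 36), 129) = Mul(45, 129) = 5805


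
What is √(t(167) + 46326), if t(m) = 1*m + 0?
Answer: √46493 ≈ 215.62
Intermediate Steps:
t(m) = m (t(m) = m + 0 = m)
√(t(167) + 46326) = √(167 + 46326) = √46493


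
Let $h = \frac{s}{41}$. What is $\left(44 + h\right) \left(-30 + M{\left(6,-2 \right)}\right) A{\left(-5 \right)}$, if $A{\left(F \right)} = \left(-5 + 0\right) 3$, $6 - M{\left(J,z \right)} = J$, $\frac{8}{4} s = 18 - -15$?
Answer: $\frac{819225}{41} \approx 19981.0$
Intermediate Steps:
$s = \frac{33}{2}$ ($s = \frac{18 - -15}{2} = \frac{18 + 15}{2} = \frac{1}{2} \cdot 33 = \frac{33}{2} \approx 16.5$)
$M{\left(J,z \right)} = 6 - J$
$h = \frac{33}{82}$ ($h = \frac{33}{2 \cdot 41} = \frac{33}{2} \cdot \frac{1}{41} = \frac{33}{82} \approx 0.40244$)
$A{\left(F \right)} = -15$ ($A{\left(F \right)} = \left(-5\right) 3 = -15$)
$\left(44 + h\right) \left(-30 + M{\left(6,-2 \right)}\right) A{\left(-5 \right)} = \left(44 + \frac{33}{82}\right) \left(-30 + \left(6 - 6\right)\right) \left(-15\right) = \frac{3641 \left(-30 + \left(6 - 6\right)\right)}{82} \left(-15\right) = \frac{3641 \left(-30 + 0\right)}{82} \left(-15\right) = \frac{3641}{82} \left(-30\right) \left(-15\right) = \left(- \frac{54615}{41}\right) \left(-15\right) = \frac{819225}{41}$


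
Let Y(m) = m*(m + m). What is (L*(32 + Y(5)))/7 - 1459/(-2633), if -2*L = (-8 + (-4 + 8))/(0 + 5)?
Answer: 482877/92155 ≈ 5.2398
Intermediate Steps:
L = ⅖ (L = -(-8 + (-4 + 8))/(2*(0 + 5)) = -(-8 + 4)/(2*5) = -(-2)/5 = -½*(-⅘) = ⅖ ≈ 0.40000)
Y(m) = 2*m² (Y(m) = m*(2*m) = 2*m²)
(L*(32 + Y(5)))/7 - 1459/(-2633) = (2*(32 + 2*5²)/5)/7 - 1459/(-2633) = (2*(32 + 2*25)/5)*(⅐) - 1459*(-1/2633) = (2*(32 + 50)/5)*(⅐) + 1459/2633 = ((⅖)*82)*(⅐) + 1459/2633 = (164/5)*(⅐) + 1459/2633 = 164/35 + 1459/2633 = 482877/92155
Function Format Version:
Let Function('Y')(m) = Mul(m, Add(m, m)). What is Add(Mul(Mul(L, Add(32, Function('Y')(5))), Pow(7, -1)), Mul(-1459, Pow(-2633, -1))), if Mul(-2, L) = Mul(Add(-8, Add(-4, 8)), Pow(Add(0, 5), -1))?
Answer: Rational(482877, 92155) ≈ 5.2398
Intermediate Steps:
L = Rational(2, 5) (L = Mul(Rational(-1, 2), Mul(Add(-8, Add(-4, 8)), Pow(Add(0, 5), -1))) = Mul(Rational(-1, 2), Mul(Add(-8, 4), Pow(5, -1))) = Mul(Rational(-1, 2), Mul(-4, Rational(1, 5))) = Mul(Rational(-1, 2), Rational(-4, 5)) = Rational(2, 5) ≈ 0.40000)
Function('Y')(m) = Mul(2, Pow(m, 2)) (Function('Y')(m) = Mul(m, Mul(2, m)) = Mul(2, Pow(m, 2)))
Add(Mul(Mul(L, Add(32, Function('Y')(5))), Pow(7, -1)), Mul(-1459, Pow(-2633, -1))) = Add(Mul(Mul(Rational(2, 5), Add(32, Mul(2, Pow(5, 2)))), Pow(7, -1)), Mul(-1459, Pow(-2633, -1))) = Add(Mul(Mul(Rational(2, 5), Add(32, Mul(2, 25))), Rational(1, 7)), Mul(-1459, Rational(-1, 2633))) = Add(Mul(Mul(Rational(2, 5), Add(32, 50)), Rational(1, 7)), Rational(1459, 2633)) = Add(Mul(Mul(Rational(2, 5), 82), Rational(1, 7)), Rational(1459, 2633)) = Add(Mul(Rational(164, 5), Rational(1, 7)), Rational(1459, 2633)) = Add(Rational(164, 35), Rational(1459, 2633)) = Rational(482877, 92155)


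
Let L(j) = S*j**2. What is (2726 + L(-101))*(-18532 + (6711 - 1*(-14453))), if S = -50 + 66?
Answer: 436759344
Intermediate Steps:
S = 16
L(j) = 16*j**2
(2726 + L(-101))*(-18532 + (6711 - 1*(-14453))) = (2726 + 16*(-101)**2)*(-18532 + (6711 - 1*(-14453))) = (2726 + 16*10201)*(-18532 + (6711 + 14453)) = (2726 + 163216)*(-18532 + 21164) = 165942*2632 = 436759344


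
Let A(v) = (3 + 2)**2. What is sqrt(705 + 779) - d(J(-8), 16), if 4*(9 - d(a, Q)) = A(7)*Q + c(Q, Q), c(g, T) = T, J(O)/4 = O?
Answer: 95 + 2*sqrt(371) ≈ 133.52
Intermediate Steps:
J(O) = 4*O
A(v) = 25 (A(v) = 5**2 = 25)
d(a, Q) = 9 - 13*Q/2 (d(a, Q) = 9 - (25*Q + Q)/4 = 9 - 13*Q/2)
sqrt(705 + 779) - d(J(-8), 16) = sqrt(705 + 779) - (9 - 13/2*16) = sqrt(1484) - (9 - 104) = 2*sqrt(371) - 1*(-95) = 2*sqrt(371) + 95 = 95 + 2*sqrt(371)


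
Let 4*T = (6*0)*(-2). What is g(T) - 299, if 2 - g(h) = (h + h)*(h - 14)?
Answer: -297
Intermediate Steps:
T = 0 (T = ((6*0)*(-2))/4 = (0*(-2))/4 = (1/4)*0 = 0)
g(h) = 2 - 2*h*(-14 + h) (g(h) = 2 - (h + h)*(h - 14) = 2 - 2*h*(-14 + h))
g(T) - 299 = (2 - 2*0**2 + 28*0) - 299 = (2 - 2*0 + 0) - 299 = (2 + 0 + 0) - 299 = 2 - 299 = -297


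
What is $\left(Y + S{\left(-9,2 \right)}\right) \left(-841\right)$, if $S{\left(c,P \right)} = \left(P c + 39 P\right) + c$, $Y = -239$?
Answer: $158108$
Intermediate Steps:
$S{\left(c,P \right)} = c + 39 P + P c$ ($S{\left(c,P \right)} = \left(39 P + P c\right) + c = c + 39 P + P c$)
$\left(Y + S{\left(-9,2 \right)}\right) \left(-841\right) = \left(-239 + \left(-9 + 39 \cdot 2 + 2 \left(-9\right)\right)\right) \left(-841\right) = \left(-239 - -51\right) \left(-841\right) = \left(-239 + 51\right) \left(-841\right) = \left(-188\right) \left(-841\right) = 158108$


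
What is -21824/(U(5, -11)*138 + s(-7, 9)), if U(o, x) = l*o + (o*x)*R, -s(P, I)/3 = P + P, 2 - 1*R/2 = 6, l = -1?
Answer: -2728/7509 ≈ -0.36330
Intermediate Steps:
R = -8 (R = 4 - 2*6 = 4 - 12 = -8)
s(P, I) = -6*P (s(P, I) = -3*(P + P) = -6*P)
U(o, x) = -o - 8*o*x (U(o, x) = -o + (o*x)*(-8) = -o - 8*o*x)
-21824/(U(5, -11)*138 + s(-7, 9)) = -21824/(-1*5*(1 + 8*(-11))*138 - 6*(-7)) = -21824/(-1*5*(1 - 88)*138 + 42) = -21824/(-1*5*(-87)*138 + 42) = -21824/(435*138 + 42) = -21824/(60030 + 42) = -21824/60072 = -21824*1/60072 = -2728/7509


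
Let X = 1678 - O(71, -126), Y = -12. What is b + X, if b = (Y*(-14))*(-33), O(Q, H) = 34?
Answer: -3900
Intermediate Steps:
b = -5544 (b = -12*(-14)*(-33) = 168*(-33) = -5544)
X = 1644 (X = 1678 - 1*34 = 1678 - 34 = 1644)
b + X = -5544 + 1644 = -3900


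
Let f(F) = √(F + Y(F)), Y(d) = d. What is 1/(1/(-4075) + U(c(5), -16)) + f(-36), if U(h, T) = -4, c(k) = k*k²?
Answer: -4075/16301 + 6*I*√2 ≈ -0.24998 + 8.4853*I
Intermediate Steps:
c(k) = k³
f(F) = √2*√F (f(F) = √(F + F) = √(2*F) = √2*√F)
1/(1/(-4075) + U(c(5), -16)) + f(-36) = 1/(1/(-4075) - 4) + √2*√(-36) = 1/(-1/4075 - 4) + √2*(6*I) = 1/(-16301/4075) + 6*I*√2 = -4075/16301 + 6*I*√2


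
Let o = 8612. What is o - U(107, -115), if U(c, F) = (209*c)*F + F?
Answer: 2580472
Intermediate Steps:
U(c, F) = F + 209*F*c (U(c, F) = 209*F*c + F = F + 209*F*c)
o - U(107, -115) = 8612 - (-115)*(1 + 209*107) = 8612 - (-115)*(1 + 22363) = 8612 - (-115)*22364 = 8612 - 1*(-2571860) = 8612 + 2571860 = 2580472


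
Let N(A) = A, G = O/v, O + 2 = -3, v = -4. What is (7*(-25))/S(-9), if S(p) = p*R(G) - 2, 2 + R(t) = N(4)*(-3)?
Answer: -175/124 ≈ -1.4113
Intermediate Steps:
O = -5 (O = -2 - 3 = -5)
G = 5/4 (G = -5/(-4) = -5*(-¼) = 5/4 ≈ 1.2500)
R(t) = -14 (R(t) = -2 + 4*(-3) = -2 - 12 = -14)
S(p) = -2 - 14*p (S(p) = p*(-14) - 2 = -14*p - 2 = -2 - 14*p)
(7*(-25))/S(-9) = (7*(-25))/(-2 - 14*(-9)) = -175/(-2 + 126) = -175/124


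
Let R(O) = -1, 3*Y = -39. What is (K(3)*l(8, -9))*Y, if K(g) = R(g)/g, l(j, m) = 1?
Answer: 13/3 ≈ 4.3333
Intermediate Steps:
Y = -13 (Y = (⅓)*(-39) = -13)
K(g) = -1/g
(K(3)*l(8, -9))*Y = (-1/3*1)*(-13) = (-1*⅓*1)*(-13) = -⅓*1*(-13) = -⅓*(-13) = 13/3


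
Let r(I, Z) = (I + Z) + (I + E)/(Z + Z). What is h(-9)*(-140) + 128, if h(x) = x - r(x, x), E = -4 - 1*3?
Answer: -9068/9 ≈ -1007.6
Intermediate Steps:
E = -7 (E = -4 - 3 = -7)
r(I, Z) = I + Z + (-7 + I)/(2*Z) (r(I, Z) = (I + Z) + (I - 7)/(Z + Z) = (I + Z) + (-7 + I)/((2*Z)) = (I + Z) + (-7 + I)*(1/(2*Z)) = (I + Z) + (-7 + I)/(2*Z) = I + Z + (-7 + I)/(2*Z))
h(x) = x - (-7 + x + 4*x²)/(2*x) (h(x) = x - (-7 + x + 2*x*(x + x))/(2*x) = x - (-7 + x + 2*x*(2*x))/(2*x) = x - (-7 + x + 4*x²)/(2*x))
h(-9)*(-140) + 128 = (-½ - 1*(-9) + (7/2)/(-9))*(-140) + 128 = (-½ + 9 + (7/2)*(-⅑))*(-140) + 128 = (-½ + 9 - 7/18)*(-140) + 128 = (73/9)*(-140) + 128 = -10220/9 + 128 = -9068/9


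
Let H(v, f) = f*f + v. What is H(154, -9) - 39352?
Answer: -39117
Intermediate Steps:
H(v, f) = v + f² (H(v, f) = f² + v = v + f²)
H(154, -9) - 39352 = (154 + (-9)²) - 39352 = (154 + 81) - 39352 = 235 - 39352 = -39117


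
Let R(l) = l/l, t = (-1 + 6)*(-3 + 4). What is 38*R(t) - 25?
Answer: 13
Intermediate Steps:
t = 5 (t = 5*1 = 5)
R(l) = 1
38*R(t) - 25 = 38*1 - 25 = 38 - 25 = 13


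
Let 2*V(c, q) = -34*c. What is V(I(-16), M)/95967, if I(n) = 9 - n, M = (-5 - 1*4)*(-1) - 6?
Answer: -425/95967 ≈ -0.0044286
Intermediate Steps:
M = 3 (M = (-5 - 4)*(-1) - 6 = -9*(-1) - 6 = 9 - 6 = 3)
V(c, q) = -17*c (V(c, q) = (-34*c)/2 = -17*c)
V(I(-16), M)/95967 = -17*(9 - 1*(-16))/95967 = -17*(9 + 16)*(1/95967) = -17*25*(1/95967) = -425*1/95967 = -425/95967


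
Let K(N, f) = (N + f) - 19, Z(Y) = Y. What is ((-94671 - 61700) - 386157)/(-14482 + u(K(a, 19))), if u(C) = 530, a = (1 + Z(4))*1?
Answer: 8477/218 ≈ 38.885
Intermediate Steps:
a = 5 (a = (1 + 4)*1 = 5*1 = 5)
K(N, f) = -19 + N + f
((-94671 - 61700) - 386157)/(-14482 + u(K(a, 19))) = ((-94671 - 61700) - 386157)/(-14482 + 530) = (-156371 - 386157)/(-13952) = -542528*(-1/13952) = 8477/218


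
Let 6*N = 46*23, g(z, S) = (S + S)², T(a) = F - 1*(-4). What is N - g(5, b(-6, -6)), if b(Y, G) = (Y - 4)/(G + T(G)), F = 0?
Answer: 229/3 ≈ 76.333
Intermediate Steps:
T(a) = 4 (T(a) = 0 - 1*(-4) = 0 + 4 = 4)
b(Y, G) = (-4 + Y)/(4 + G) (b(Y, G) = (Y - 4)/(G + 4) = (-4 + Y)/(4 + G))
g(z, S) = 4*S² (g(z, S) = (2*S)² = 4*S²)
N = 529/3 (N = (46*23)/6 = (⅙)*1058 = 529/3 ≈ 176.33)
N - g(5, b(-6, -6)) = 529/3 - 4*((-4 - 6)/(4 - 6))² = 529/3 - 4*(-10/(-2))² = 529/3 - 4*(-½*(-10))² = 529/3 - 4*5² = 529/3 - 4*25 = 529/3 - 1*100 = 529/3 - 100 = 229/3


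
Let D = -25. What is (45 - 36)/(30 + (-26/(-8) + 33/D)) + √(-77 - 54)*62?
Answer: 900/3193 + 62*I*√131 ≈ 0.28187 + 709.62*I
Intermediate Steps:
(45 - 36)/(30 + (-26/(-8) + 33/D)) + √(-77 - 54)*62 = (45 - 36)/(30 + (-26/(-8) + 33/(-25))) + √(-77 - 54)*62 = 9/(30 + (-26*(-⅛) + 33*(-1/25))) + √(-131)*62 = 9/(30 + (13/4 - 33/25)) + (I*√131)*62 = 9/(30 + 193/100) + 62*I*√131 = 9/(3193/100) + 62*I*√131 = 9*(100/3193) + 62*I*√131 = 900/3193 + 62*I*√131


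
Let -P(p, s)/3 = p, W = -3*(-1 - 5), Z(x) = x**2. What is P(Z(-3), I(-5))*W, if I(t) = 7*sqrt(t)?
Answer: -486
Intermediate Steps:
W = 18 (W = -3*(-6) = 18)
P(p, s) = -3*p
P(Z(-3), I(-5))*W = -3*(-3)**2*18 = -3*9*18 = -27*18 = -486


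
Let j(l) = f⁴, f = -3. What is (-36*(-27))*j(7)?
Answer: 78732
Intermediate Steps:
j(l) = 81 (j(l) = (-3)⁴ = 81)
(-36*(-27))*j(7) = -36*(-27)*81 = 972*81 = 78732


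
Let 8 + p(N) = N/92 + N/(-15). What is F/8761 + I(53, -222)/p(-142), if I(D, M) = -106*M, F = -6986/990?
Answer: -1328589883693/4336695 ≈ -3.0636e+5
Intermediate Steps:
F = -3493/495 (F = -6986*1/990 = -3493/495 ≈ -7.0566)
p(N) = -8 - 77*N/1380 (p(N) = -8 + (N/92 + N/(-15)) = -8 + (N*(1/92) + N*(-1/15)) = -8 + (N/92 - N/15) = -8 - 77*N/1380)
F/8761 + I(53, -222)/p(-142) = -3493/495/8761 + (-106*(-222))/(-8 - 77/1380*(-142)) = -3493/495*1/8761 + 23532/(-8 + 5467/690) = -3493/4336695 + 23532/(-53/690) = -3493/4336695 + 23532*(-690/53) = -3493/4336695 - 306360 = -1328589883693/4336695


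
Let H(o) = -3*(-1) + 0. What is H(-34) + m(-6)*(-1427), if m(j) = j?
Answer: 8565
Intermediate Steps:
H(o) = 3 (H(o) = 3 + 0 = 3)
H(-34) + m(-6)*(-1427) = 3 - 6*(-1427) = 3 + 8562 = 8565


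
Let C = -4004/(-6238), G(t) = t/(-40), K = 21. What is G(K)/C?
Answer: -9357/11440 ≈ -0.81792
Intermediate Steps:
G(t) = -t/40 (G(t) = t*(-1/40) = -t/40)
C = 2002/3119 (C = -4004*(-1/6238) = 2002/3119 ≈ 0.64187)
G(K)/C = (-1/40*21)/(2002/3119) = -21/40*3119/2002 = -9357/11440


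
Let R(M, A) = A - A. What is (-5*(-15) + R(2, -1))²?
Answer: 5625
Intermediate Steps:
R(M, A) = 0
(-5*(-15) + R(2, -1))² = (-5*(-15) + 0)² = (75 + 0)² = 75² = 5625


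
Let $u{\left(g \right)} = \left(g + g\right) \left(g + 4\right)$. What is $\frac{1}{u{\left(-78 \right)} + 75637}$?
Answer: $\frac{1}{87181} \approx 1.147 \cdot 10^{-5}$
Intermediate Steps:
$u{\left(g \right)} = 2 g \left(4 + g\right)$
$\frac{1}{u{\left(-78 \right)} + 75637} = \frac{1}{2 \left(-78\right) \left(4 - 78\right) + 75637} = \frac{1}{2 \left(-78\right) \left(-74\right) + 75637} = \frac{1}{11544 + 75637} = \frac{1}{87181}$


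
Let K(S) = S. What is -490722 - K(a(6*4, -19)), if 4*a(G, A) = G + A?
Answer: -1962893/4 ≈ -4.9072e+5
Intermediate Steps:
a(G, A) = A/4 + G/4 (a(G, A) = (G + A)/4 = (A + G)/4 = A/4 + G/4)
-490722 - K(a(6*4, -19)) = -490722 - ((¼)*(-19) + (6*4)/4) = -490722 - (-19/4 + (¼)*24) = -490722 - (-19/4 + 6) = -490722 - 1*5/4 = -490722 - 5/4 = -1962893/4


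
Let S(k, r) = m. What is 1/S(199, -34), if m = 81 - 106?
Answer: -1/25 ≈ -0.040000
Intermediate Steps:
m = -25
S(k, r) = -25
1/S(199, -34) = 1/(-25) = -1/25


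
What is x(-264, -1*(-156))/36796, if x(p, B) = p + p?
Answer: -132/9199 ≈ -0.014349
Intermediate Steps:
x(p, B) = 2*p
x(-264, -1*(-156))/36796 = (2*(-264))/36796 = -528*1/36796 = -132/9199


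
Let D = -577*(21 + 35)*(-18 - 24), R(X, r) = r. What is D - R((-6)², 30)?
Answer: 1357074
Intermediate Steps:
D = 1357104 (D = -32312*(-42) = -577*(-2352) = 1357104)
D - R((-6)², 30) = 1357104 - 1*30 = 1357104 - 30 = 1357074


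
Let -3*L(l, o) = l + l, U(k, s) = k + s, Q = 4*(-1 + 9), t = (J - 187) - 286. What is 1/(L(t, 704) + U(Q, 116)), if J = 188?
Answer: 1/338 ≈ 0.0029586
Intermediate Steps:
t = -285 (t = (188 - 187) - 286 = 1 - 286 = -285)
Q = 32 (Q = 4*8 = 32)
L(l, o) = -2*l/3 (L(l, o) = -(l + l)/3 = -2*l/3)
1/(L(t, 704) + U(Q, 116)) = 1/(-⅔*(-285) + (32 + 116)) = 1/(190 + 148) = 1/338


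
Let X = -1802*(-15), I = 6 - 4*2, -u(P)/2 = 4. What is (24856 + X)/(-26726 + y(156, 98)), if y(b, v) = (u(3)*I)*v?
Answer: -25943/12579 ≈ -2.0624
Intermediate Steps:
u(P) = -8 (u(P) = -2*4 = -8)
I = -2 (I = 6 - 8 = -2)
y(b, v) = 16*v (y(b, v) = (-8*(-2))*v = 16*v)
X = 27030
(24856 + X)/(-26726 + y(156, 98)) = (24856 + 27030)/(-26726 + 16*98) = 51886/(-26726 + 1568) = 51886/(-25158) = 51886*(-1/25158) = -25943/12579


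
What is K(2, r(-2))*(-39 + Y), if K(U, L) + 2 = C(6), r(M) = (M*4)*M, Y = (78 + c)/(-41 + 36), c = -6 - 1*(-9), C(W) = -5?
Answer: 1932/5 ≈ 386.40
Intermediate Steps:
c = 3 (c = -6 + 9 = 3)
Y = -81/5 (Y = (78 + 3)/(-41 + 36) = 81/(-5) = 81*(-⅕) = -81/5 ≈ -16.200)
r(M) = 4*M² (r(M) = (4*M)*M = 4*M²)
K(U, L) = -7 (K(U, L) = -2 - 5 = -7)
K(2, r(-2))*(-39 + Y) = -7*(-39 - 81/5) = -7*(-276/5) = 1932/5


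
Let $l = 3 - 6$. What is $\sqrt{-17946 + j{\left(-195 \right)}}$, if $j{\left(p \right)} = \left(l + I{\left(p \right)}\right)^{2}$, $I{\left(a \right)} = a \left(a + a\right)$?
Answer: $3 \sqrt{642569807} \approx 76047.0$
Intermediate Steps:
$I{\left(a \right)} = 2 a^{2}$ ($I{\left(a \right)} = a 2 a = 2 a^{2}$)
$l = -3$ ($l = 3 - 6 = -3$)
$j{\left(p \right)} = \left(-3 + 2 p^{2}\right)^{2}$
$\sqrt{-17946 + j{\left(-195 \right)}} = \sqrt{-17946 + \left(-3 + 2 \left(-195\right)^{2}\right)^{2}} = \sqrt{-17946 + \left(-3 + 2 \cdot 38025\right)^{2}} = \sqrt{-17946 + \left(-3 + 76050\right)^{2}} = \sqrt{-17946 + 76047^{2}} = \sqrt{-17946 + 5783146209} = \sqrt{5783128263} = 3 \sqrt{642569807}$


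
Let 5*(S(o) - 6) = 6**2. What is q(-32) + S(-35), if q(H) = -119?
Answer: -529/5 ≈ -105.80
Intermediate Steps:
S(o) = 66/5 (S(o) = 6 + (1/5)*6**2 = 6 + (1/5)*36 = 6 + 36/5 = 66/5)
q(-32) + S(-35) = -119 + 66/5 = -529/5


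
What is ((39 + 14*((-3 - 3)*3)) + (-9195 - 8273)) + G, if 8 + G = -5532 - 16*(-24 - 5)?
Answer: -22757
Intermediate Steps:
G = -5076 (G = -8 + (-5532 - 16*(-24 - 5)) = -8 + (-5532 - 16*(-29)) = -8 + (-5532 - 1*(-464)) = -8 + (-5532 + 464) = -8 - 5068 = -5076)
((39 + 14*((-3 - 3)*3)) + (-9195 - 8273)) + G = ((39 + 14*((-3 - 3)*3)) + (-9195 - 8273)) - 5076 = ((39 + 14*(-6*3)) - 17468) - 5076 = ((39 + 14*(-18)) - 17468) - 5076 = ((39 - 252) - 17468) - 5076 = (-213 - 17468) - 5076 = -17681 - 5076 = -22757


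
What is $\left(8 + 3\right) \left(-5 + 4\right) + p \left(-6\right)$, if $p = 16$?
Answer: $-107$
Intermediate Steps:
$\left(8 + 3\right) \left(-5 + 4\right) + p \left(-6\right) = \left(8 + 3\right) \left(-5 + 4\right) + 16 \left(-6\right) = 11 \left(-1\right) - 96 = -11 - 96 = -107$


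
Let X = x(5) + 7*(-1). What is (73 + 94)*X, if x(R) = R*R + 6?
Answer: 4008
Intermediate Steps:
x(R) = 6 + R² (x(R) = R² + 6 = 6 + R²)
X = 24 (X = (6 + 5²) + 7*(-1) = (6 + 25) - 7 = 31 - 7 = 24)
(73 + 94)*X = (73 + 94)*24 = 167*24 = 4008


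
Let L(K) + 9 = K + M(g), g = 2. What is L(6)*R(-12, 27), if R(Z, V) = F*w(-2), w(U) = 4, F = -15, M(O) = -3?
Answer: 360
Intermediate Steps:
L(K) = -12 + K (L(K) = -9 + (K - 3) = -9 + (-3 + K) = -12 + K)
R(Z, V) = -60 (R(Z, V) = -15*4 = -60)
L(6)*R(-12, 27) = (-12 + 6)*(-60) = -6*(-60) = 360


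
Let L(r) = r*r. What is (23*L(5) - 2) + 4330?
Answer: 4903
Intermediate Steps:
L(r) = r**2
(23*L(5) - 2) + 4330 = (23*5**2 - 2) + 4330 = (23*25 - 2) + 4330 = (575 - 2) + 4330 = 573 + 4330 = 4903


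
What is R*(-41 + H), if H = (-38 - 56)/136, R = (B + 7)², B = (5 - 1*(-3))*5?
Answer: -6262515/68 ≈ -92096.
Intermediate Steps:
B = 40 (B = (5 + 3)*5 = 8*5 = 40)
R = 2209 (R = (40 + 7)² = 47² = 2209)
H = -47/68 (H = -94*1/136 = -47/68 ≈ -0.69118)
R*(-41 + H) = 2209*(-41 - 47/68) = 2209*(-2835/68) = -6262515/68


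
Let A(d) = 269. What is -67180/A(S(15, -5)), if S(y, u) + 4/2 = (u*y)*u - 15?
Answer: -67180/269 ≈ -249.74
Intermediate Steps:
S(y, u) = -17 + y*u**2 (S(y, u) = -2 + ((u*y)*u - 15) = -2 + (y*u**2 - 15) = -2 + (-15 + y*u**2) = -17 + y*u**2)
-67180/A(S(15, -5)) = -67180/269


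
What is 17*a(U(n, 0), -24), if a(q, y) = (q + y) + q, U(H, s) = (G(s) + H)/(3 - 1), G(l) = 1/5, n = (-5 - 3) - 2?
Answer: -2873/5 ≈ -574.60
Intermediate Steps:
n = -10 (n = -8 - 2 = -10)
G(l) = 1/5
U(H, s) = 1/10 + H/2 (U(H, s) = (1/5 + H)/(3 - 1) = (1/5 + H)/2 = (1/5 + H)*(1/2) = 1/10 + H/2)
a(q, y) = y + 2*q
17*a(U(n, 0), -24) = 17*(-24 + 2*(1/10 + (1/2)*(-10))) = 17*(-24 + 2*(1/10 - 5)) = 17*(-24 + 2*(-49/10)) = 17*(-24 - 49/5) = 17*(-169/5) = -2873/5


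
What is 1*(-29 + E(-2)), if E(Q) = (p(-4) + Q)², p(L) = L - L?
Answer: -25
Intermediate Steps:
p(L) = 0
E(Q) = Q² (E(Q) = (0 + Q)² = Q²)
1*(-29 + E(-2)) = 1*(-29 + (-2)²) = 1*(-29 + 4) = 1*(-25) = -25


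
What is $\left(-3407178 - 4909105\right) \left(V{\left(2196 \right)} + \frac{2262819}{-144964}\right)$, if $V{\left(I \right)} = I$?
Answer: $- \frac{2628595137609375}{144964} \approx -1.8133 \cdot 10^{10}$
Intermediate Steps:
$\left(-3407178 - 4909105\right) \left(V{\left(2196 \right)} + \frac{2262819}{-144964}\right) = \left(-3407178 - 4909105\right) \left(2196 + \frac{2262819}{-144964}\right) = - 8316283 \left(2196 + 2262819 \left(- \frac{1}{144964}\right)\right) = - 8316283 \left(2196 - \frac{2262819}{144964}\right) = \left(-8316283\right) \frac{316078125}{144964} = - \frac{2628595137609375}{144964}$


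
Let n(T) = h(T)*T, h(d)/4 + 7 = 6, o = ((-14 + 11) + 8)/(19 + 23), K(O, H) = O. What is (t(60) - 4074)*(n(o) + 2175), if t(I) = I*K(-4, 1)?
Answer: -65666270/7 ≈ -9.3809e+6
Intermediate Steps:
o = 5/42 (o = (-3 + 8)/42 = 5*(1/42) = 5/42 ≈ 0.11905)
h(d) = -4 (h(d) = -28 + 4*6 = -28 + 24 = -4)
t(I) = -4*I (t(I) = I*(-4) = -4*I)
n(T) = -4*T
(t(60) - 4074)*(n(o) + 2175) = (-4*60 - 4074)*(-4*5/42 + 2175) = (-240 - 4074)*(-10/21 + 2175) = -4314*45665/21 = -65666270/7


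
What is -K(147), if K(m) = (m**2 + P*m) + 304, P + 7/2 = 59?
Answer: -60143/2 ≈ -30072.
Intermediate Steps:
P = 111/2 (P = -7/2 + 59 = 111/2 ≈ 55.500)
K(m) = 304 + m**2 + 111*m/2 (K(m) = (m**2 + 111*m/2) + 304 = 304 + m**2 + 111*m/2)
-K(147) = -(304 + 147**2 + (111/2)*147) = -(304 + 21609 + 16317/2) = -1*60143/2 = -60143/2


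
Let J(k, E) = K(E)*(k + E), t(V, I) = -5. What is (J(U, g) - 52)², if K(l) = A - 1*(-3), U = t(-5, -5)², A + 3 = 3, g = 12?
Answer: 3481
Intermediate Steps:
A = 0 (A = -3 + 3 = 0)
U = 25 (U = (-5)² = 25)
K(l) = 3 (K(l) = 0 - 1*(-3) = 0 + 3 = 3)
J(k, E) = 3*E + 3*k (J(k, E) = 3*(k + E) = 3*(E + k) = 3*E + 3*k)
(J(U, g) - 52)² = ((3*12 + 3*25) - 52)² = ((36 + 75) - 52)² = (111 - 52)² = 59² = 3481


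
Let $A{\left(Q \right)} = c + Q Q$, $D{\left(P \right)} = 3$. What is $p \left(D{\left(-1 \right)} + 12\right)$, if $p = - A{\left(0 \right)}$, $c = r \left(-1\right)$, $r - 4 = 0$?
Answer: $60$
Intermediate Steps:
$r = 4$ ($r = 4 + 0 = 4$)
$c = -4$ ($c = 4 \left(-1\right) = -4$)
$A{\left(Q \right)} = -4 + Q^{2}$ ($A{\left(Q \right)} = -4 + Q Q = -4 + Q^{2}$)
$p = 4$ ($p = - (-4 + 0^{2}) = - (-4 + 0) = \left(-1\right) \left(-4\right) = 4$)
$p \left(D{\left(-1 \right)} + 12\right) = 4 \left(3 + 12\right) = 4 \cdot 15 = 60$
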